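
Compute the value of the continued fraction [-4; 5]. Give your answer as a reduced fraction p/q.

-19/5

Start with 5.
-4 + 1/(5/1) = -4 + 1/5 = -19/5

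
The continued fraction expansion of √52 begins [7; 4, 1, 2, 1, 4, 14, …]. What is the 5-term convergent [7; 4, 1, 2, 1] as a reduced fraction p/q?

137/19

Work from the innermost term outward:
Start with 1.
2 + 1/(1/1) = 2 + 1/1 = 3/1
1 + 1/(3/1) = 1 + 1/3 = 4/3
4 + 1/(4/3) = 4 + 3/4 = 19/4
7 + 1/(19/4) = 7 + 4/19 = 137/19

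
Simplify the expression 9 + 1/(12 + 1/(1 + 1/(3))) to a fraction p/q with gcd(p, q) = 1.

a_0 = 9: 9/1
a_1 = 12: 109/12
a_2 = 1: 118/13
a_3 = 3: 463/51

463/51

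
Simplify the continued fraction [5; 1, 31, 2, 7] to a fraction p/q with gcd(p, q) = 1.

2907/487

Start with 7.
2 + 1/(7/1) = 2 + 1/7 = 15/7
31 + 1/(15/7) = 31 + 7/15 = 472/15
1 + 1/(472/15) = 1 + 15/472 = 487/472
5 + 1/(487/472) = 5 + 472/487 = 2907/487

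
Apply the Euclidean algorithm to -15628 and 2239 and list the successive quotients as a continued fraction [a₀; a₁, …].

⌊-15628/2239⌋ = -7, remainder 45
⌊2239/45⌋ = 49, remainder 34
⌊45/34⌋ = 1, remainder 11
⌊34/11⌋ = 3, remainder 1
⌊11/1⌋ = 11, remainder 0

[-7; 49, 1, 3, 11]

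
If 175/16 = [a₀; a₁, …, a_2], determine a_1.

175 = 10·16 + 15, so a_0 = 10
16 = 1·15 + 1, so a_1 = 1

1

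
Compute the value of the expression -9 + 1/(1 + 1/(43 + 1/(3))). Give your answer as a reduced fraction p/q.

a_0 = -9: -9/1
a_1 = 1: -8/1
a_2 = 43: -353/44
a_3 = 3: -1067/133

-1067/133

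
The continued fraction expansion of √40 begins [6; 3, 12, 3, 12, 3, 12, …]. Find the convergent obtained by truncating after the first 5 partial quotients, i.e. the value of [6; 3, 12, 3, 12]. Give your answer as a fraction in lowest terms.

8886/1405

Build up convergents one term at a time:
a_0 = 6: 6/1
a_1 = 3: 19/3
a_2 = 12: 234/37
a_3 = 3: 721/114
a_4 = 12: 8886/1405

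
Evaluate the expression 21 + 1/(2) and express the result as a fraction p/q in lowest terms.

43/2

a_0 = 21: 21/1
a_1 = 2: 43/2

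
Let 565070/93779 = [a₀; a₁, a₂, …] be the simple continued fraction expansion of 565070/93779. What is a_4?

565070 ÷ 93779 → quotient 6, remainder 2396
93779 ÷ 2396 → quotient 39, remainder 335
2396 ÷ 335 → quotient 7, remainder 51
335 ÷ 51 → quotient 6, remainder 29
51 ÷ 29 → quotient 1, remainder 22

1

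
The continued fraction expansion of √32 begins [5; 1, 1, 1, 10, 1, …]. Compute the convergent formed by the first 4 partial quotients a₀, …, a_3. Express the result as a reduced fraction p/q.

Start with 1.
1 + 1/(1/1) = 1 + 1/1 = 2/1
1 + 1/(2/1) = 1 + 1/2 = 3/2
5 + 1/(3/2) = 5 + 2/3 = 17/3

17/3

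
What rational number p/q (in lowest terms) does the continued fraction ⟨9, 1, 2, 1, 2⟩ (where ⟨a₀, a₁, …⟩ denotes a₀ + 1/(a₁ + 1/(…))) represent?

107/11

Starting at the tail and folding back:
Start with 2.
1 + 1/(2/1) = 1 + 1/2 = 3/2
2 + 1/(3/2) = 2 + 2/3 = 8/3
1 + 1/(8/3) = 1 + 3/8 = 11/8
9 + 1/(11/8) = 9 + 8/11 = 107/11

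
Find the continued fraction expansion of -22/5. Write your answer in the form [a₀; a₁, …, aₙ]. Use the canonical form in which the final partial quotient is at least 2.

⌊-22/5⌋ = -5, remainder 3
⌊5/3⌋ = 1, remainder 2
⌊3/2⌋ = 1, remainder 1
⌊2/1⌋ = 2, remainder 0

[-5; 1, 1, 2]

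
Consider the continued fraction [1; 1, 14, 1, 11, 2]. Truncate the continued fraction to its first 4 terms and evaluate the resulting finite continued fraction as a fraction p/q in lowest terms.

31/16

Starting at the tail and folding back:
Start with 1.
14 + 1/(1/1) = 14 + 1/1 = 15/1
1 + 1/(15/1) = 1 + 1/15 = 16/15
1 + 1/(16/15) = 1 + 15/16 = 31/16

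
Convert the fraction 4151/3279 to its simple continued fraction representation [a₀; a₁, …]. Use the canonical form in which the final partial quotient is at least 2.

[1; 3, 1, 3, 5, 1, 4, 7]

4151 ÷ 3279 → quotient 1, remainder 872
3279 ÷ 872 → quotient 3, remainder 663
872 ÷ 663 → quotient 1, remainder 209
663 ÷ 209 → quotient 3, remainder 36
209 ÷ 36 → quotient 5, remainder 29
36 ÷ 29 → quotient 1, remainder 7
29 ÷ 7 → quotient 4, remainder 1
7 ÷ 1 → quotient 7, remainder 0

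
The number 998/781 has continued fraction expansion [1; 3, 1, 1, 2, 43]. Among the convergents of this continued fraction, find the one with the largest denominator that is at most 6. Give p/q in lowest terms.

List convergents until the denominator exceeds the bound:
a_0 = 1: 1/1  (≤ bound)
a_1 = 3: 4/3  (≤ bound)
a_2 = 1: 5/4  (≤ bound)
a_3 = 1: 9/7  (> 6, stop)

5/4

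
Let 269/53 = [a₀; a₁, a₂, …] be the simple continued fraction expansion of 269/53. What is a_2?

269 = 5·53 + 4, so a_0 = 5
53 = 13·4 + 1, so a_1 = 13
4 = 4·1 + 0, so a_2 = 4

4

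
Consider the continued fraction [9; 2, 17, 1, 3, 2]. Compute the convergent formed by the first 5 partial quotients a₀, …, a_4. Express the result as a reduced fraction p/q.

Collapse the nested fraction from the inside out:
Start with 3.
1 + 1/(3/1) = 1 + 1/3 = 4/3
17 + 1/(4/3) = 17 + 3/4 = 71/4
2 + 1/(71/4) = 2 + 4/71 = 146/71
9 + 1/(146/71) = 9 + 71/146 = 1385/146

1385/146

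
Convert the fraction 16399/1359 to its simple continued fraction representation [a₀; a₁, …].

[12; 14, 1, 14, 6]

16399 = 12·1359 + 91, so a_0 = 12
1359 = 14·91 + 85, so a_1 = 14
91 = 1·85 + 6, so a_2 = 1
85 = 14·6 + 1, so a_3 = 14
6 = 6·1 + 0, so a_4 = 6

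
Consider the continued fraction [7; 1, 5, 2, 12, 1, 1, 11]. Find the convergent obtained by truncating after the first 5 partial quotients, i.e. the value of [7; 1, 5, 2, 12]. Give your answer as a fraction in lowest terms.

a_0 = 7: 7/1
a_1 = 1: 8/1
a_2 = 5: 47/6
a_3 = 2: 102/13
a_4 = 12: 1271/162

1271/162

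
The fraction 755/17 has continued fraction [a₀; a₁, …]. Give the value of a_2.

755 = 44·17 + 7, so a_0 = 44
17 = 2·7 + 3, so a_1 = 2
7 = 2·3 + 1, so a_2 = 2

2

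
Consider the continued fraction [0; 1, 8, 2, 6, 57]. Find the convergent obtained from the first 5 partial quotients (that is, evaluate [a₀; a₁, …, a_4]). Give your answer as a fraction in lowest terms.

Starting at the tail and folding back:
Start with 6.
2 + 1/(6/1) = 2 + 1/6 = 13/6
8 + 1/(13/6) = 8 + 6/13 = 110/13
1 + 1/(110/13) = 1 + 13/110 = 123/110
0 + 1/(123/110) = 0 + 110/123 = 110/123

110/123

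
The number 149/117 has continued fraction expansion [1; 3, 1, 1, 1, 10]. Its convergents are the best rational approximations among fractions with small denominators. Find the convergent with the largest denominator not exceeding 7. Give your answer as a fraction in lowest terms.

a_0 = 1: 1/1  (≤ bound)
a_1 = 3: 4/3  (≤ bound)
a_2 = 1: 5/4  (≤ bound)
a_3 = 1: 9/7  (≤ bound)
a_4 = 1: 14/11  (> 7, stop)

9/7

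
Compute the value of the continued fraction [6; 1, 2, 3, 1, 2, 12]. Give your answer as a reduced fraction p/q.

2979/445

Starting at the tail and folding back:
Start with 12.
2 + 1/(12/1) = 2 + 1/12 = 25/12
1 + 1/(25/12) = 1 + 12/25 = 37/25
3 + 1/(37/25) = 3 + 25/37 = 136/37
2 + 1/(136/37) = 2 + 37/136 = 309/136
1 + 1/(309/136) = 1 + 136/309 = 445/309
6 + 1/(445/309) = 6 + 309/445 = 2979/445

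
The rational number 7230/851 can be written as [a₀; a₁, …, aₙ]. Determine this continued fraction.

[8; 2, 60, 3, 2]

7230 ÷ 851 → quotient 8, remainder 422
851 ÷ 422 → quotient 2, remainder 7
422 ÷ 7 → quotient 60, remainder 2
7 ÷ 2 → quotient 3, remainder 1
2 ÷ 1 → quotient 2, remainder 0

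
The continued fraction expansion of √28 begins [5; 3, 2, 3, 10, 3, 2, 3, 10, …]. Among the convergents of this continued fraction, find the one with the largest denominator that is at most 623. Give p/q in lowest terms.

1307/247

List convergents until the denominator exceeds the bound:
a_0 = 5: 5/1  (≤ bound)
a_1 = 3: 16/3  (≤ bound)
a_2 = 2: 37/7  (≤ bound)
a_3 = 3: 127/24  (≤ bound)
a_4 = 10: 1307/247  (≤ bound)
a_5 = 3: 4048/765  (> 623, stop)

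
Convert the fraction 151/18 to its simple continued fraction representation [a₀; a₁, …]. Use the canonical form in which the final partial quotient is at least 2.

[8; 2, 1, 1, 3]

Apply division with remainder until the remainder is 0:
⌊151/18⌋ = 8, remainder 7
⌊18/7⌋ = 2, remainder 4
⌊7/4⌋ = 1, remainder 3
⌊4/3⌋ = 1, remainder 1
⌊3/1⌋ = 3, remainder 0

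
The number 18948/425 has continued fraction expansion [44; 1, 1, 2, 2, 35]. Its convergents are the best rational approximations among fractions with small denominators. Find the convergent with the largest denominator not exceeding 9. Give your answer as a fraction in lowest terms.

223/5

a_0 = 44: 44/1  (≤ bound)
a_1 = 1: 45/1  (≤ bound)
a_2 = 1: 89/2  (≤ bound)
a_3 = 2: 223/5  (≤ bound)
a_4 = 2: 535/12  (> 9, stop)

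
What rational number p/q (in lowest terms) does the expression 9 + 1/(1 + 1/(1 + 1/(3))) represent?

67/7

Compute successive convergents:
a_0 = 9: 9/1
a_1 = 1: 10/1
a_2 = 1: 19/2
a_3 = 3: 67/7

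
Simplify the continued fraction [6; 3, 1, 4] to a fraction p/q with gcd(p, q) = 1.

a_0 = 6: 6/1
a_1 = 3: 19/3
a_2 = 1: 25/4
a_3 = 4: 119/19

119/19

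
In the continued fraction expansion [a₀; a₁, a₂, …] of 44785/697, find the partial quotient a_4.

⌊44785/697⌋ = 64, remainder 177
⌊697/177⌋ = 3, remainder 166
⌊177/166⌋ = 1, remainder 11
⌊166/11⌋ = 15, remainder 1
⌊11/1⌋ = 11, remainder 0

11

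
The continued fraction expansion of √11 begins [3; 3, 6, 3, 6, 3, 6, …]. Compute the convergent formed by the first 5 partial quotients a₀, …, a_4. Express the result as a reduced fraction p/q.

Use the convergent recurrence hₖ = aₖ·hₖ₋₁ + hₖ₋₂ (and likewise for the denominators kₖ):
a_0 = 3: 3/1
a_1 = 3: 10/3
a_2 = 6: 63/19
a_3 = 3: 199/60
a_4 = 6: 1257/379

1257/379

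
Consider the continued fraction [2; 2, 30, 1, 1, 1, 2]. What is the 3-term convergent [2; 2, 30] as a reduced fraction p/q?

Starting at the tail and folding back:
Start with 30.
2 + 1/(30/1) = 2 + 1/30 = 61/30
2 + 1/(61/30) = 2 + 30/61 = 152/61

152/61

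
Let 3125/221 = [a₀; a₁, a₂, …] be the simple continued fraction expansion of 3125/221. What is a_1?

3125 = 14·221 + 31, so a_0 = 14
221 = 7·31 + 4, so a_1 = 7

7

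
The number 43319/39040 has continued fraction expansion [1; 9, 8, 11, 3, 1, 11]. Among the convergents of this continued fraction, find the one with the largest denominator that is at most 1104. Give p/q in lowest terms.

a_0 = 1: 1/1  (≤ bound)
a_1 = 9: 10/9  (≤ bound)
a_2 = 8: 81/73  (≤ bound)
a_3 = 11: 901/812  (≤ bound)
a_4 = 3: 2784/2509  (> 1104, stop)

901/812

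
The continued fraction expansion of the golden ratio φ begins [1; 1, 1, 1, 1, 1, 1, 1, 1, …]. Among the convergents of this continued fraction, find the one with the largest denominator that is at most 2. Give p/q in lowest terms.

3/2

List convergents until the denominator exceeds the bound:
a_0 = 1: 1/1  (≤ bound)
a_1 = 1: 2/1  (≤ bound)
a_2 = 1: 3/2  (≤ bound)
a_3 = 1: 5/3  (> 2, stop)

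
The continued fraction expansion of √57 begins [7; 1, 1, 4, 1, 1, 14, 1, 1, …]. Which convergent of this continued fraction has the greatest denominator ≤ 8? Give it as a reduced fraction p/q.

15/2

a_0 = 7: 7/1  (≤ bound)
a_1 = 1: 8/1  (≤ bound)
a_2 = 1: 15/2  (≤ bound)
a_3 = 4: 68/9  (> 8, stop)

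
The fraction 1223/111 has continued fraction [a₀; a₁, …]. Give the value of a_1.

55

Run the Euclidean algorithm, recording each quotient:
⌊1223/111⌋ = 11, remainder 2
⌊111/2⌋ = 55, remainder 1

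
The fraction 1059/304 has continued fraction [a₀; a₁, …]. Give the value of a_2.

14

1059 ÷ 304 → quotient 3, remainder 147
304 ÷ 147 → quotient 2, remainder 10
147 ÷ 10 → quotient 14, remainder 7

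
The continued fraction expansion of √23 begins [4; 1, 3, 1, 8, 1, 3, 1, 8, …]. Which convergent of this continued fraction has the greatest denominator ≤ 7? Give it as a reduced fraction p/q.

List convergents until the denominator exceeds the bound:
a_0 = 4: 4/1  (≤ bound)
a_1 = 1: 5/1  (≤ bound)
a_2 = 3: 19/4  (≤ bound)
a_3 = 1: 24/5  (≤ bound)
a_4 = 8: 211/44  (> 7, stop)

24/5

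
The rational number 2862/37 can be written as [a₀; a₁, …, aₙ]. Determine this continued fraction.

Run the Euclidean algorithm, recording each quotient:
2862 ÷ 37 → quotient 77, remainder 13
37 ÷ 13 → quotient 2, remainder 11
13 ÷ 11 → quotient 1, remainder 2
11 ÷ 2 → quotient 5, remainder 1
2 ÷ 1 → quotient 2, remainder 0

[77; 2, 1, 5, 2]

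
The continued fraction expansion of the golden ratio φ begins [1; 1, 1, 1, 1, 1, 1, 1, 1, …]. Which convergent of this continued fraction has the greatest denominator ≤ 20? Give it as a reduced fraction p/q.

21/13

a_0 = 1: 1/1  (≤ bound)
a_1 = 1: 2/1  (≤ bound)
a_2 = 1: 3/2  (≤ bound)
a_3 = 1: 5/3  (≤ bound)
a_4 = 1: 8/5  (≤ bound)
a_5 = 1: 13/8  (≤ bound)
a_6 = 1: 21/13  (≤ bound)
a_7 = 1: 34/21  (> 20, stop)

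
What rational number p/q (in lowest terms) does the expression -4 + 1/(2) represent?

-7/2

Starting at the tail and folding back:
Start with 2.
-4 + 1/(2/1) = -4 + 1/2 = -7/2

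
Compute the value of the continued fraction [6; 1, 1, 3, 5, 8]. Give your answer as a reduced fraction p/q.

Start with 8.
5 + 1/(8/1) = 5 + 1/8 = 41/8
3 + 1/(41/8) = 3 + 8/41 = 131/41
1 + 1/(131/41) = 1 + 41/131 = 172/131
1 + 1/(172/131) = 1 + 131/172 = 303/172
6 + 1/(303/172) = 6 + 172/303 = 1990/303

1990/303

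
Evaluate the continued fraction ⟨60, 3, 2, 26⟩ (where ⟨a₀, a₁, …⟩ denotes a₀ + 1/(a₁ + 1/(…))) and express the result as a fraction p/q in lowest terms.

Compute successive convergents:
a_0 = 60: 60/1
a_1 = 3: 181/3
a_2 = 2: 422/7
a_3 = 26: 11153/185

11153/185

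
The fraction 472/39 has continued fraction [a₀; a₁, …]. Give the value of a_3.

3

⌊472/39⌋ = 12, remainder 4
⌊39/4⌋ = 9, remainder 3
⌊4/3⌋ = 1, remainder 1
⌊3/1⌋ = 3, remainder 0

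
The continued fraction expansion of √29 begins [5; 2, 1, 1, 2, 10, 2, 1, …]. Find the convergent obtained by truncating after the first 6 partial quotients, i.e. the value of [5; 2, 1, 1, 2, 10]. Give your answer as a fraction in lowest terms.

Compute successive convergents:
a_0 = 5: 5/1
a_1 = 2: 11/2
a_2 = 1: 16/3
a_3 = 1: 27/5
a_4 = 2: 70/13
a_5 = 10: 727/135

727/135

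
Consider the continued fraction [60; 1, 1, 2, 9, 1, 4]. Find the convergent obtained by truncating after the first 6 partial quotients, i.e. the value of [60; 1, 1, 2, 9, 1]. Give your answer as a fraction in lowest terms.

3151/52

Compute successive convergents:
a_0 = 60: 60/1
a_1 = 1: 61/1
a_2 = 1: 121/2
a_3 = 2: 303/5
a_4 = 9: 2848/47
a_5 = 1: 3151/52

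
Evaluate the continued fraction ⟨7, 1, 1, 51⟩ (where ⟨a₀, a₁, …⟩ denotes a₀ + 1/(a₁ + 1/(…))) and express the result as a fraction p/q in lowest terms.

Start with 51.
1 + 1/(51/1) = 1 + 1/51 = 52/51
1 + 1/(52/51) = 1 + 51/52 = 103/52
7 + 1/(103/52) = 7 + 52/103 = 773/103

773/103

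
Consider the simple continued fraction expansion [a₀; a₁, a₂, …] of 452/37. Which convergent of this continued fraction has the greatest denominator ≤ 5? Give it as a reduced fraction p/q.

List convergents until the denominator exceeds the bound:
a_0 = 12: 12/1  (≤ bound)
a_1 = 4: 49/4  (≤ bound)
a_2 = 1: 61/5  (≤ bound)
a_3 = 1: 110/9  (> 5, stop)

61/5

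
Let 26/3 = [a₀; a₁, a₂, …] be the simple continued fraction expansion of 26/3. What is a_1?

1

⌊26/3⌋ = 8, remainder 2
⌊3/2⌋ = 1, remainder 1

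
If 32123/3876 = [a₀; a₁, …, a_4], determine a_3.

10

⌊32123/3876⌋ = 8, remainder 1115
⌊3876/1115⌋ = 3, remainder 531
⌊1115/531⌋ = 2, remainder 53
⌊531/53⌋ = 10, remainder 1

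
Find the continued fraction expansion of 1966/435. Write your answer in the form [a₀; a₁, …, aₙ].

[4; 1, 1, 12, 3, 2, 2]

1966 ÷ 435 → quotient 4, remainder 226
435 ÷ 226 → quotient 1, remainder 209
226 ÷ 209 → quotient 1, remainder 17
209 ÷ 17 → quotient 12, remainder 5
17 ÷ 5 → quotient 3, remainder 2
5 ÷ 2 → quotient 2, remainder 1
2 ÷ 1 → quotient 2, remainder 0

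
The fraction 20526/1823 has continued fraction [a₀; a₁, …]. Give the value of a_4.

1

20526 ÷ 1823 → quotient 11, remainder 473
1823 ÷ 473 → quotient 3, remainder 404
473 ÷ 404 → quotient 1, remainder 69
404 ÷ 69 → quotient 5, remainder 59
69 ÷ 59 → quotient 1, remainder 10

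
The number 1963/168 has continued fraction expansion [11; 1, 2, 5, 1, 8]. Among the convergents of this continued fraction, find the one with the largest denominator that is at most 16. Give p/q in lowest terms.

a_0 = 11: 11/1  (≤ bound)
a_1 = 1: 12/1  (≤ bound)
a_2 = 2: 35/3  (≤ bound)
a_3 = 5: 187/16  (≤ bound)
a_4 = 1: 222/19  (> 16, stop)

187/16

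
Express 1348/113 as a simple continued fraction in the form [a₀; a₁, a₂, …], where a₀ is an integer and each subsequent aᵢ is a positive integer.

1348 ÷ 113 → quotient 11, remainder 105
113 ÷ 105 → quotient 1, remainder 8
105 ÷ 8 → quotient 13, remainder 1
8 ÷ 1 → quotient 8, remainder 0

[11; 1, 13, 8]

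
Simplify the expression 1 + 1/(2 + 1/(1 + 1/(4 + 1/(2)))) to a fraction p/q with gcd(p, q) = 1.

Collapse the nested fraction from the inside out:
Start with 2.
4 + 1/(2/1) = 4 + 1/2 = 9/2
1 + 1/(9/2) = 1 + 2/9 = 11/9
2 + 1/(11/9) = 2 + 9/11 = 31/11
1 + 1/(31/11) = 1 + 11/31 = 42/31

42/31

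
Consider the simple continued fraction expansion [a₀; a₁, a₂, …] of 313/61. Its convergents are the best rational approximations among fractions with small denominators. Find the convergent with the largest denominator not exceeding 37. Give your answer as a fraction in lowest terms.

a_0 = 5: 5/1  (≤ bound)
a_1 = 7: 36/7  (≤ bound)
a_2 = 1: 41/8  (≤ bound)
a_3 = 1: 77/15  (≤ bound)
a_4 = 1: 118/23  (≤ bound)
a_5 = 2: 313/61  (> 37, stop)

118/23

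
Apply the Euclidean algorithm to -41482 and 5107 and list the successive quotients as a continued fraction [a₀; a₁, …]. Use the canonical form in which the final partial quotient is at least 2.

⌊-41482/5107⌋ = -9, remainder 4481
⌊5107/4481⌋ = 1, remainder 626
⌊4481/626⌋ = 7, remainder 99
⌊626/99⌋ = 6, remainder 32
⌊99/32⌋ = 3, remainder 3
⌊32/3⌋ = 10, remainder 2
⌊3/2⌋ = 1, remainder 1
⌊2/1⌋ = 2, remainder 0

[-9; 1, 7, 6, 3, 10, 1, 2]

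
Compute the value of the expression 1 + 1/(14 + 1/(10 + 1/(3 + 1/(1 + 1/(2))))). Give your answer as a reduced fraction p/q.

1706/1593

a_0 = 1: 1/1
a_1 = 14: 15/14
a_2 = 10: 151/141
a_3 = 3: 468/437
a_4 = 1: 619/578
a_5 = 2: 1706/1593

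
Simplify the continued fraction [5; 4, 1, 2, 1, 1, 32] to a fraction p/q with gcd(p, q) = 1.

5603/1075

a_0 = 5: 5/1
a_1 = 4: 21/4
a_2 = 1: 26/5
a_3 = 2: 73/14
a_4 = 1: 99/19
a_5 = 1: 172/33
a_6 = 32: 5603/1075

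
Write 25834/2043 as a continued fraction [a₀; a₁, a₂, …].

[12; 1, 1, 1, 4, 2, 32, 2]

25834 ÷ 2043 → quotient 12, remainder 1318
2043 ÷ 1318 → quotient 1, remainder 725
1318 ÷ 725 → quotient 1, remainder 593
725 ÷ 593 → quotient 1, remainder 132
593 ÷ 132 → quotient 4, remainder 65
132 ÷ 65 → quotient 2, remainder 2
65 ÷ 2 → quotient 32, remainder 1
2 ÷ 1 → quotient 2, remainder 0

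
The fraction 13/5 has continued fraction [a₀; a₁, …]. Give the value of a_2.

1

13 ÷ 5 → quotient 2, remainder 3
5 ÷ 3 → quotient 1, remainder 2
3 ÷ 2 → quotient 1, remainder 1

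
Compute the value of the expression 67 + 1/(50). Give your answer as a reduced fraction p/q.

Start with 50.
67 + 1/(50/1) = 67 + 1/50 = 3351/50

3351/50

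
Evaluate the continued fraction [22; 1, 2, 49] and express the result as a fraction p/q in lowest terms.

3355/148

Collapse the nested fraction from the inside out:
Start with 49.
2 + 1/(49/1) = 2 + 1/49 = 99/49
1 + 1/(99/49) = 1 + 49/99 = 148/99
22 + 1/(148/99) = 22 + 99/148 = 3355/148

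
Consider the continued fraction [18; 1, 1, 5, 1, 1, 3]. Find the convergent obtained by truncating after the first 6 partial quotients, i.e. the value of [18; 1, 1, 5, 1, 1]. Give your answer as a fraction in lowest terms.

445/24

a_0 = 18: 18/1
a_1 = 1: 19/1
a_2 = 1: 37/2
a_3 = 5: 204/11
a_4 = 1: 241/13
a_5 = 1: 445/24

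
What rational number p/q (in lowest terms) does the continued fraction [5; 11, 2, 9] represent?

Start with 9.
2 + 1/(9/1) = 2 + 1/9 = 19/9
11 + 1/(19/9) = 11 + 9/19 = 218/19
5 + 1/(218/19) = 5 + 19/218 = 1109/218

1109/218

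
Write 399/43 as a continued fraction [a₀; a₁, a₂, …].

[9; 3, 1, 1, 2, 2]

399 = 9·43 + 12, so a_0 = 9
43 = 3·12 + 7, so a_1 = 3
12 = 1·7 + 5, so a_2 = 1
7 = 1·5 + 2, so a_3 = 1
5 = 2·2 + 1, so a_4 = 2
2 = 2·1 + 0, so a_5 = 2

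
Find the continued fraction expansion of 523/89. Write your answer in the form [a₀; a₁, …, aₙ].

[5; 1, 7, 11]

⌊523/89⌋ = 5, remainder 78
⌊89/78⌋ = 1, remainder 11
⌊78/11⌋ = 7, remainder 1
⌊11/1⌋ = 11, remainder 0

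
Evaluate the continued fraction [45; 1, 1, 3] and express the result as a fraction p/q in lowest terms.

Collapse the nested fraction from the inside out:
Start with 3.
1 + 1/(3/1) = 1 + 1/3 = 4/3
1 + 1/(4/3) = 1 + 3/4 = 7/4
45 + 1/(7/4) = 45 + 4/7 = 319/7

319/7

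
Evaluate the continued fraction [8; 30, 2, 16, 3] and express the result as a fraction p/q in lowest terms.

24733/3079

Collapse the nested fraction from the inside out:
Start with 3.
16 + 1/(3/1) = 16 + 1/3 = 49/3
2 + 1/(49/3) = 2 + 3/49 = 101/49
30 + 1/(101/49) = 30 + 49/101 = 3079/101
8 + 1/(3079/101) = 8 + 101/3079 = 24733/3079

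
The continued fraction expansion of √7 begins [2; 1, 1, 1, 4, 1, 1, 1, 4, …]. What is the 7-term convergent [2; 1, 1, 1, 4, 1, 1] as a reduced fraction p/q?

Use the convergent recurrence hₖ = aₖ·hₖ₋₁ + hₖ₋₂ (and likewise for the denominators kₖ):
a_0 = 2: 2/1
a_1 = 1: 3/1
a_2 = 1: 5/2
a_3 = 1: 8/3
a_4 = 4: 37/14
a_5 = 1: 45/17
a_6 = 1: 82/31

82/31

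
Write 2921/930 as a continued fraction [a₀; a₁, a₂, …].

[3; 7, 10, 13]

2921 ÷ 930 → quotient 3, remainder 131
930 ÷ 131 → quotient 7, remainder 13
131 ÷ 13 → quotient 10, remainder 1
13 ÷ 1 → quotient 13, remainder 0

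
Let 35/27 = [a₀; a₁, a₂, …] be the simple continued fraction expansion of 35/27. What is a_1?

35 = 1·27 + 8, so a_0 = 1
27 = 3·8 + 3, so a_1 = 3

3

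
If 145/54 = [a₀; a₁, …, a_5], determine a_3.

5

⌊145/54⌋ = 2, remainder 37
⌊54/37⌋ = 1, remainder 17
⌊37/17⌋ = 2, remainder 3
⌊17/3⌋ = 5, remainder 2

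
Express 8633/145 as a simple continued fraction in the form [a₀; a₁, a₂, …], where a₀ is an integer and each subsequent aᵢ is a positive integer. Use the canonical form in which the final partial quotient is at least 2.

[59; 1, 1, 6, 11]

Repeatedly divide and take the remainder:
8633 ÷ 145 → quotient 59, remainder 78
145 ÷ 78 → quotient 1, remainder 67
78 ÷ 67 → quotient 1, remainder 11
67 ÷ 11 → quotient 6, remainder 1
11 ÷ 1 → quotient 11, remainder 0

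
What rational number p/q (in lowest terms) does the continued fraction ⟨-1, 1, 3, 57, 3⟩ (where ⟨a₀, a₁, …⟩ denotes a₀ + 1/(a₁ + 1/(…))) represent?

Starting at the tail and folding back:
Start with 3.
57 + 1/(3/1) = 57 + 1/3 = 172/3
3 + 1/(172/3) = 3 + 3/172 = 519/172
1 + 1/(519/172) = 1 + 172/519 = 691/519
-1 + 1/(691/519) = -1 + 519/691 = -172/691

-172/691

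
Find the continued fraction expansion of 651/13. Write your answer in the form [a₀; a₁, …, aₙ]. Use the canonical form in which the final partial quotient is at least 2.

Repeatedly divide and take the remainder:
⌊651/13⌋ = 50, remainder 1
⌊13/1⌋ = 13, remainder 0

[50; 13]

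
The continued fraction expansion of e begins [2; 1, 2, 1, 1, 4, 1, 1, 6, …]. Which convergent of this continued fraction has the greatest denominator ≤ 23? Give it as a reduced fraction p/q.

a_0 = 2: 2/1  (≤ bound)
a_1 = 1: 3/1  (≤ bound)
a_2 = 2: 8/3  (≤ bound)
a_3 = 1: 11/4  (≤ bound)
a_4 = 1: 19/7  (≤ bound)
a_5 = 4: 87/32  (> 23, stop)

19/7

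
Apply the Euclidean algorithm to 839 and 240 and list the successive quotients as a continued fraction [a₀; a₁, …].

[3; 2, 59, 2]

Apply division with remainder until the remainder is 0:
839 = 3·240 + 119, so a_0 = 3
240 = 2·119 + 2, so a_1 = 2
119 = 59·2 + 1, so a_2 = 59
2 = 2·1 + 0, so a_3 = 2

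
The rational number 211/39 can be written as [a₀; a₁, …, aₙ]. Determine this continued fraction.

[5; 2, 2, 3, 2]

211 ÷ 39 → quotient 5, remainder 16
39 ÷ 16 → quotient 2, remainder 7
16 ÷ 7 → quotient 2, remainder 2
7 ÷ 2 → quotient 3, remainder 1
2 ÷ 1 → quotient 2, remainder 0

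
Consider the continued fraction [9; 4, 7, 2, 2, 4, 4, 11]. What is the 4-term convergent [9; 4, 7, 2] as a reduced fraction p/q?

Use the convergent recurrence hₖ = aₖ·hₖ₋₁ + hₖ₋₂ (and likewise for the denominators kₖ):
a_0 = 9: 9/1
a_1 = 4: 37/4
a_2 = 7: 268/29
a_3 = 2: 573/62

573/62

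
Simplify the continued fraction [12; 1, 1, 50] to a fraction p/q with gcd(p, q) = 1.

1263/101

Start with 50.
1 + 1/(50/1) = 1 + 1/50 = 51/50
1 + 1/(51/50) = 1 + 50/51 = 101/51
12 + 1/(101/51) = 12 + 51/101 = 1263/101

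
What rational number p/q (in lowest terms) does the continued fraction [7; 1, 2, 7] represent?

Start with 7.
2 + 1/(7/1) = 2 + 1/7 = 15/7
1 + 1/(15/7) = 1 + 7/15 = 22/15
7 + 1/(22/15) = 7 + 15/22 = 169/22

169/22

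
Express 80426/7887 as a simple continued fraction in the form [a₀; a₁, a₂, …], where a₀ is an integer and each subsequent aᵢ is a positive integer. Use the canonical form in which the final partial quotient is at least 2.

[10; 5, 14, 1, 1, 5, 2, 4]

Repeatedly divide and take the remainder:
80426 ÷ 7887 → quotient 10, remainder 1556
7887 ÷ 1556 → quotient 5, remainder 107
1556 ÷ 107 → quotient 14, remainder 58
107 ÷ 58 → quotient 1, remainder 49
58 ÷ 49 → quotient 1, remainder 9
49 ÷ 9 → quotient 5, remainder 4
9 ÷ 4 → quotient 2, remainder 1
4 ÷ 1 → quotient 4, remainder 0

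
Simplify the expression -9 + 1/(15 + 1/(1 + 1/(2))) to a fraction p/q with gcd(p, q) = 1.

Work from the innermost term outward:
Start with 2.
1 + 1/(2/1) = 1 + 1/2 = 3/2
15 + 1/(3/2) = 15 + 2/3 = 47/3
-9 + 1/(47/3) = -9 + 3/47 = -420/47

-420/47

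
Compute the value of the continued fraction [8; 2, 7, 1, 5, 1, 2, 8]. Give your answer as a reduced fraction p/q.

Build up convergents one term at a time:
a_0 = 8: 8/1
a_1 = 2: 17/2
a_2 = 7: 127/15
a_3 = 1: 144/17
a_4 = 5: 847/100
a_5 = 1: 991/117
a_6 = 2: 2829/334
a_7 = 8: 23623/2789

23623/2789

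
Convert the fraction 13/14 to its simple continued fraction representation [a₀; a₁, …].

[0; 1, 13]

Repeatedly divide and take the remainder:
⌊13/14⌋ = 0, remainder 13
⌊14/13⌋ = 1, remainder 1
⌊13/1⌋ = 13, remainder 0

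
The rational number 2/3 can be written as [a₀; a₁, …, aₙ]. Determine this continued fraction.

[0; 1, 2]

2 ÷ 3 → quotient 0, remainder 2
3 ÷ 2 → quotient 1, remainder 1
2 ÷ 1 → quotient 2, remainder 0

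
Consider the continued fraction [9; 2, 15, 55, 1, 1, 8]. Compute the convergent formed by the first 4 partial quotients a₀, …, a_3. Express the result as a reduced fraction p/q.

16189/1707

a_0 = 9: 9/1
a_1 = 2: 19/2
a_2 = 15: 294/31
a_3 = 55: 16189/1707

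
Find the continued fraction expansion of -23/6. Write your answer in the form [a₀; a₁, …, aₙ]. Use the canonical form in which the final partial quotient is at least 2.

-23 ÷ 6 → quotient -4, remainder 1
6 ÷ 1 → quotient 6, remainder 0

[-4; 6]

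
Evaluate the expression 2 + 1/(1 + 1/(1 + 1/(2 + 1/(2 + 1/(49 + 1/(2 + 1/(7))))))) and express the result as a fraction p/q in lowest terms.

23197/8979

a_0 = 2: 2/1
a_1 = 1: 3/1
a_2 = 1: 5/2
a_3 = 2: 13/5
a_4 = 2: 31/12
a_5 = 49: 1532/593
a_6 = 2: 3095/1198
a_7 = 7: 23197/8979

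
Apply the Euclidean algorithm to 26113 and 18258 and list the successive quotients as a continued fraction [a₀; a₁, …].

⌊26113/18258⌋ = 1, remainder 7855
⌊18258/7855⌋ = 2, remainder 2548
⌊7855/2548⌋ = 3, remainder 211
⌊2548/211⌋ = 12, remainder 16
⌊211/16⌋ = 13, remainder 3
⌊16/3⌋ = 5, remainder 1
⌊3/1⌋ = 3, remainder 0

[1; 2, 3, 12, 13, 5, 3]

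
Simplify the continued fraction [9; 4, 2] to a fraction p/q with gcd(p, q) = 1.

83/9

Starting at the tail and folding back:
Start with 2.
4 + 1/(2/1) = 4 + 1/2 = 9/2
9 + 1/(9/2) = 9 + 2/9 = 83/9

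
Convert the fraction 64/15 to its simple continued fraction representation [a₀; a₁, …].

[4; 3, 1, 3]

⌊64/15⌋ = 4, remainder 4
⌊15/4⌋ = 3, remainder 3
⌊4/3⌋ = 1, remainder 1
⌊3/1⌋ = 3, remainder 0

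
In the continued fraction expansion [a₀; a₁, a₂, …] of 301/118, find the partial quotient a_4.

2

Apply division with remainder until the remainder is 0:
301 ÷ 118 → quotient 2, remainder 65
118 ÷ 65 → quotient 1, remainder 53
65 ÷ 53 → quotient 1, remainder 12
53 ÷ 12 → quotient 4, remainder 5
12 ÷ 5 → quotient 2, remainder 2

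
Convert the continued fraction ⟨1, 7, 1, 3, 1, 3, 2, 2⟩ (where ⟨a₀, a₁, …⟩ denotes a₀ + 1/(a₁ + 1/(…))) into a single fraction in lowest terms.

a_0 = 1: 1/1
a_1 = 7: 8/7
a_2 = 1: 9/8
a_3 = 3: 35/31
a_4 = 1: 44/39
a_5 = 3: 167/148
a_6 = 2: 378/335
a_7 = 2: 923/818

923/818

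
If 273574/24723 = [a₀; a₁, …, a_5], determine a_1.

273574 = 11·24723 + 1621, so a_0 = 11
24723 = 15·1621 + 408, so a_1 = 15

15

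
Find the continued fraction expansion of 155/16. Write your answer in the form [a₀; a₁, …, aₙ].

[9; 1, 2, 5]

⌊155/16⌋ = 9, remainder 11
⌊16/11⌋ = 1, remainder 5
⌊11/5⌋ = 2, remainder 1
⌊5/1⌋ = 5, remainder 0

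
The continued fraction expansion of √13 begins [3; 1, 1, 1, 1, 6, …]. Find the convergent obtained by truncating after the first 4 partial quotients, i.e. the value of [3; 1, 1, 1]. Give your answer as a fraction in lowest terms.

Build up convergents one term at a time:
a_0 = 3: 3/1
a_1 = 1: 4/1
a_2 = 1: 7/2
a_3 = 1: 11/3

11/3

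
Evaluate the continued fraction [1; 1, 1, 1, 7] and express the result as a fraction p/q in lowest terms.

Build up convergents one term at a time:
a_0 = 1: 1/1
a_1 = 1: 2/1
a_2 = 1: 3/2
a_3 = 1: 5/3
a_4 = 7: 38/23

38/23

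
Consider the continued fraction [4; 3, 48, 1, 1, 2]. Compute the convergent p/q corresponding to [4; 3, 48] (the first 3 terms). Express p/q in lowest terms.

628/145

a_0 = 4: 4/1
a_1 = 3: 13/3
a_2 = 48: 628/145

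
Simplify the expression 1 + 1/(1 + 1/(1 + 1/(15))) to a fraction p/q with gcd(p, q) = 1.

Start with 15.
1 + 1/(15/1) = 1 + 1/15 = 16/15
1 + 1/(16/15) = 1 + 15/16 = 31/16
1 + 1/(31/16) = 1 + 16/31 = 47/31

47/31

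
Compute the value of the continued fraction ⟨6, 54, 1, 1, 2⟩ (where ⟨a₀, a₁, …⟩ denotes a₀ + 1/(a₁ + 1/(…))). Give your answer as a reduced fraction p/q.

1643/273

Starting at the tail and folding back:
Start with 2.
1 + 1/(2/1) = 1 + 1/2 = 3/2
1 + 1/(3/2) = 1 + 2/3 = 5/3
54 + 1/(5/3) = 54 + 3/5 = 273/5
6 + 1/(273/5) = 6 + 5/273 = 1643/273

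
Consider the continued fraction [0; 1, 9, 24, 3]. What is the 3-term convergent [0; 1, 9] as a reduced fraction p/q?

Use the convergent recurrence hₖ = aₖ·hₖ₋₁ + hₖ₋₂ (and likewise for the denominators kₖ):
a_0 = 0: 0/1
a_1 = 1: 1/1
a_2 = 9: 9/10

9/10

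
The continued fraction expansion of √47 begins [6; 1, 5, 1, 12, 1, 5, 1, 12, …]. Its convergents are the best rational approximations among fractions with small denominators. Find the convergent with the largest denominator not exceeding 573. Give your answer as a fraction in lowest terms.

a_0 = 6: 6/1  (≤ bound)
a_1 = 1: 7/1  (≤ bound)
a_2 = 5: 41/6  (≤ bound)
a_3 = 1: 48/7  (≤ bound)
a_4 = 12: 617/90  (≤ bound)
a_5 = 1: 665/97  (≤ bound)
a_6 = 5: 3942/575  (> 573, stop)

665/97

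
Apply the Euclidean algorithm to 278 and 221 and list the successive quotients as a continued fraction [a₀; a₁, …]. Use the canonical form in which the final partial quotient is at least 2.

278 ÷ 221 → quotient 1, remainder 57
221 ÷ 57 → quotient 3, remainder 50
57 ÷ 50 → quotient 1, remainder 7
50 ÷ 7 → quotient 7, remainder 1
7 ÷ 1 → quotient 7, remainder 0

[1; 3, 1, 7, 7]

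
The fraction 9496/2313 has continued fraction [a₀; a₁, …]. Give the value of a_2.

⌊9496/2313⌋ = 4, remainder 244
⌊2313/244⌋ = 9, remainder 117
⌊244/117⌋ = 2, remainder 10

2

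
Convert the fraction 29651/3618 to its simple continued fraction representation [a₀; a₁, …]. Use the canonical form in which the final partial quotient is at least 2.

[8; 5, 8, 1, 1, 13, 3]

Run the Euclidean algorithm, recording each quotient:
29651 = 8·3618 + 707, so a_0 = 8
3618 = 5·707 + 83, so a_1 = 5
707 = 8·83 + 43, so a_2 = 8
83 = 1·43 + 40, so a_3 = 1
43 = 1·40 + 3, so a_4 = 1
40 = 13·3 + 1, so a_5 = 13
3 = 3·1 + 0, so a_6 = 3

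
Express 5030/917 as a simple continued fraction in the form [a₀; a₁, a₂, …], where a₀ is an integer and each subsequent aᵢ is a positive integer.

[5; 2, 16, 2, 13]

⌊5030/917⌋ = 5, remainder 445
⌊917/445⌋ = 2, remainder 27
⌊445/27⌋ = 16, remainder 13
⌊27/13⌋ = 2, remainder 1
⌊13/1⌋ = 13, remainder 0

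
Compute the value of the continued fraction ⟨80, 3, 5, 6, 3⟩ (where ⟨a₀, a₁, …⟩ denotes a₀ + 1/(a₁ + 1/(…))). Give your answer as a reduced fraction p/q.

a_0 = 80: 80/1
a_1 = 3: 241/3
a_2 = 5: 1285/16
a_3 = 6: 7951/99
a_4 = 3: 25138/313

25138/313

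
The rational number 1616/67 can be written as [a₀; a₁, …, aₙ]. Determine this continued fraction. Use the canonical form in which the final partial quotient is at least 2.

[24; 8, 2, 1, 2]

⌊1616/67⌋ = 24, remainder 8
⌊67/8⌋ = 8, remainder 3
⌊8/3⌋ = 2, remainder 2
⌊3/2⌋ = 1, remainder 1
⌊2/1⌋ = 2, remainder 0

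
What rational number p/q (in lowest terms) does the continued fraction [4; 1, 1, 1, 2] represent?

Start with 2.
1 + 1/(2/1) = 1 + 1/2 = 3/2
1 + 1/(3/2) = 1 + 2/3 = 5/3
1 + 1/(5/3) = 1 + 3/5 = 8/5
4 + 1/(8/5) = 4 + 5/8 = 37/8

37/8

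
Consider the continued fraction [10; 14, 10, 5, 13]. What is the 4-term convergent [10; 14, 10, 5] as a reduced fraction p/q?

7241/719

Start with 5.
10 + 1/(5/1) = 10 + 1/5 = 51/5
14 + 1/(51/5) = 14 + 5/51 = 719/51
10 + 1/(719/51) = 10 + 51/719 = 7241/719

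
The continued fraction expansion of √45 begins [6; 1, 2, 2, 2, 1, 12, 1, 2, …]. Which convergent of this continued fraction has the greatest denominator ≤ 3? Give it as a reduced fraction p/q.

20/3

a_0 = 6: 6/1  (≤ bound)
a_1 = 1: 7/1  (≤ bound)
a_2 = 2: 20/3  (≤ bound)
a_3 = 2: 47/7  (> 3, stop)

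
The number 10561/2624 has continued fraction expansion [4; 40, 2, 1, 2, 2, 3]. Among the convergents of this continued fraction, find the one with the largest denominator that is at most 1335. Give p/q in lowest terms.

3087/767

a_0 = 4: 4/1  (≤ bound)
a_1 = 40: 161/40  (≤ bound)
a_2 = 2: 326/81  (≤ bound)
a_3 = 1: 487/121  (≤ bound)
a_4 = 2: 1300/323  (≤ bound)
a_5 = 2: 3087/767  (≤ bound)
a_6 = 3: 10561/2624  (> 1335, stop)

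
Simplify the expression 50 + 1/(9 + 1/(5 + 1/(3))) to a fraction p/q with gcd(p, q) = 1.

7366/147

a_0 = 50: 50/1
a_1 = 9: 451/9
a_2 = 5: 2305/46
a_3 = 3: 7366/147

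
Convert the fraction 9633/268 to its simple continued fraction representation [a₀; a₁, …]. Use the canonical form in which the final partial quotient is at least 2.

9633 = 35·268 + 253, so a_0 = 35
268 = 1·253 + 15, so a_1 = 1
253 = 16·15 + 13, so a_2 = 16
15 = 1·13 + 2, so a_3 = 1
13 = 6·2 + 1, so a_4 = 6
2 = 2·1 + 0, so a_5 = 2

[35; 1, 16, 1, 6, 2]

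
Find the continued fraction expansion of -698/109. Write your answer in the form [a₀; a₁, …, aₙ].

[-7; 1, 1, 2, 10, 2]

Run the Euclidean algorithm, recording each quotient:
-698 ÷ 109 → quotient -7, remainder 65
109 ÷ 65 → quotient 1, remainder 44
65 ÷ 44 → quotient 1, remainder 21
44 ÷ 21 → quotient 2, remainder 2
21 ÷ 2 → quotient 10, remainder 1
2 ÷ 1 → quotient 2, remainder 0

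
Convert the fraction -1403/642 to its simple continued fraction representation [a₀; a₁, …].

⌊-1403/642⌋ = -3, remainder 523
⌊642/523⌋ = 1, remainder 119
⌊523/119⌋ = 4, remainder 47
⌊119/47⌋ = 2, remainder 25
⌊47/25⌋ = 1, remainder 22
⌊25/22⌋ = 1, remainder 3
⌊22/3⌋ = 7, remainder 1
⌊3/1⌋ = 3, remainder 0

[-3; 1, 4, 2, 1, 1, 7, 3]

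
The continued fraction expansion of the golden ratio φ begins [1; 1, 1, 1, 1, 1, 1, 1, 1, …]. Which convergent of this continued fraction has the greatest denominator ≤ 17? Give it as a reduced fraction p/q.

21/13

a_0 = 1: 1/1  (≤ bound)
a_1 = 1: 2/1  (≤ bound)
a_2 = 1: 3/2  (≤ bound)
a_3 = 1: 5/3  (≤ bound)
a_4 = 1: 8/5  (≤ bound)
a_5 = 1: 13/8  (≤ bound)
a_6 = 1: 21/13  (≤ bound)
a_7 = 1: 34/21  (> 17, stop)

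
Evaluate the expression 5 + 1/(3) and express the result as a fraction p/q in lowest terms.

Use the convergent recurrence hₖ = aₖ·hₖ₋₁ + hₖ₋₂ (and likewise for the denominators kₖ):
a_0 = 5: 5/1
a_1 = 3: 16/3

16/3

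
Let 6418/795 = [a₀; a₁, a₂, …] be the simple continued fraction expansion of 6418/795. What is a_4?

⌊6418/795⌋ = 8, remainder 58
⌊795/58⌋ = 13, remainder 41
⌊58/41⌋ = 1, remainder 17
⌊41/17⌋ = 2, remainder 7
⌊17/7⌋ = 2, remainder 3

2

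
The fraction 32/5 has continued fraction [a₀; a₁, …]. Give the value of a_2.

32 ÷ 5 → quotient 6, remainder 2
5 ÷ 2 → quotient 2, remainder 1
2 ÷ 1 → quotient 2, remainder 0

2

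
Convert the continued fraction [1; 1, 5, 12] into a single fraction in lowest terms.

134/73

Build up convergents one term at a time:
a_0 = 1: 1/1
a_1 = 1: 2/1
a_2 = 5: 11/6
a_3 = 12: 134/73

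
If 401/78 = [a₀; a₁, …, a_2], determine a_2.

Run the Euclidean algorithm, recording each quotient:
⌊401/78⌋ = 5, remainder 11
⌊78/11⌋ = 7, remainder 1
⌊11/1⌋ = 11, remainder 0

11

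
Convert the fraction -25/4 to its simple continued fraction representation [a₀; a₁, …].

⌊-25/4⌋ = -7, remainder 3
⌊4/3⌋ = 1, remainder 1
⌊3/1⌋ = 3, remainder 0

[-7; 1, 3]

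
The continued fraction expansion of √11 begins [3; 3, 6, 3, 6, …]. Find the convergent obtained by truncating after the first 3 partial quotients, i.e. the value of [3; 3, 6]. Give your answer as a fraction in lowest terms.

63/19

Start with 6.
3 + 1/(6/1) = 3 + 1/6 = 19/6
3 + 1/(19/6) = 3 + 6/19 = 63/19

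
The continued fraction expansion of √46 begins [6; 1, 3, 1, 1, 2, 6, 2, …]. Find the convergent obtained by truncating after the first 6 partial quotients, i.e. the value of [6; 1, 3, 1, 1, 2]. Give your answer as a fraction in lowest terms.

Start with 2.
1 + 1/(2/1) = 1 + 1/2 = 3/2
1 + 1/(3/2) = 1 + 2/3 = 5/3
3 + 1/(5/3) = 3 + 3/5 = 18/5
1 + 1/(18/5) = 1 + 5/18 = 23/18
6 + 1/(23/18) = 6 + 18/23 = 156/23

156/23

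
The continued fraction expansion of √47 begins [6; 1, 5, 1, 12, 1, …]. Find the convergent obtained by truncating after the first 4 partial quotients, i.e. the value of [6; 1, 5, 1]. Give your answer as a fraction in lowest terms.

Starting at the tail and folding back:
Start with 1.
5 + 1/(1/1) = 5 + 1/1 = 6/1
1 + 1/(6/1) = 1 + 1/6 = 7/6
6 + 1/(7/6) = 6 + 6/7 = 48/7

48/7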